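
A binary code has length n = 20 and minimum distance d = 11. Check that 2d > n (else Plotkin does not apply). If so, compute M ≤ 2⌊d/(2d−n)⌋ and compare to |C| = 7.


Plotkin bound M ≤ 10; given |C| = 7 ≤ bound (satisfied).

Check applicability: 2d = 22, n = 20.
2d − n = 2 > 0, so Plotkin applies.
Compute d/(2d−n) = 11/2 ≈ 5.5000.
⌊d/(2d−n)⌋ = 5.
Plotkin bound: M ≤ 2·5 = 10.
Given |C| = 7, check: satisfied.
This |C| is below the Plotkin bound.


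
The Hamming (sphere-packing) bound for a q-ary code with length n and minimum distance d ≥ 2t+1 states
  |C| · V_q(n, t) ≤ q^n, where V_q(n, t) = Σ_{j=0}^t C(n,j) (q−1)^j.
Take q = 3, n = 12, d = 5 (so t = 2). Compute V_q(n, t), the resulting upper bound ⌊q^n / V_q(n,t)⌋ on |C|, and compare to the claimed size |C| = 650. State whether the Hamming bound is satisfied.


V_q(n, t) = 289, q^n = 531441, Hamming bound = 1838, |C| = 650 ≤ bound (satisfied).

Step 1: Compute V_q(n, t) = Σ_{j=0}^2 C(n, j) (q−1)^j.
  j = 0: C(12,0)·(2)^0 = 1·1 = 1.
  j = 1: C(12,1)·(2)^1 = 12·2 = 24.
  j = 2: C(12,2)·(2)^2 = 66·4 = 264.
  V_q(n, t) = 1 + 24 + 264 = 289.
Step 2: q^n = 3^12 = 531441.
Step 3: Hamming bound ⌊q^n / V_q(n,t)⌋ = ⌊531441/289⌋ = 1838.
Step 4: Compare |C| = 650 to 1838: satisfied.
The claimed |C| lies below the Hamming bound.


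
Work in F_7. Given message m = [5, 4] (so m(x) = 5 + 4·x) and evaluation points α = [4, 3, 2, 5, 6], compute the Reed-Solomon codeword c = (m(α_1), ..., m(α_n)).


c = [0, 3, 6, 4, 1]

Message polynomial: m(x) = 5 + 4·x (mod 7).
For each evaluation point α_i, compute m(α_i) mod 7:
  α_1 = 4: Horner steps 4 → 0, so m(4) = 0.
  α_2 = 3: Horner steps 4 → 3, so m(3) = 3.
  α_3 = 2: Horner steps 4 → 6, so m(2) = 6.
  α_4 = 5: Horner steps 4 → 4, so m(5) = 4.
  α_5 = 6: Horner steps 4 → 1, so m(6) = 1.
Codeword c = [0, 3, 6, 4, 1] ∈ F_7^5.


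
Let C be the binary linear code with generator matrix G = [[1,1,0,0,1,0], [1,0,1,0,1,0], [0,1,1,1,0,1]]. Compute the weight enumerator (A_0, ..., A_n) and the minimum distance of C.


Weight distribution: A_0 = 1, A_2 = 2, A_3 = 2, A_4 = 1, A_5 = 2. Minimum distance d = 2.

Enumerate all 2^3 = 8 messages m ∈ F_2^3.
For each, compute codeword c = mG in F_2^6, then tally its weight.
  m = 000 → c = 000000, weight = 0.
  m = 100 → c = 110010, weight = 3.
  m = 010 → c = 101010, weight = 3.
  m = 110 → c = 011000, weight = 2.
  m = 001 → c = 011101, weight = 4.
  m = 101 → c = 101111, weight = 5.
  m = 011 → c = 110111, weight = 5.
  m = 111 → c = 000101, weight = 2.
Tally weights:
  weight 0: 1 codewords.
  weight 2: 2 codewords.
  weight 3: 2 codewords.
  weight 4: 1 codewords.
  weight 5: 2 codewords.
Minimum distance d = smallest w > 0 with A_w > 0 = 2.
Sanity: Σ A_w = 8 = 2^3 = 8 ✓.


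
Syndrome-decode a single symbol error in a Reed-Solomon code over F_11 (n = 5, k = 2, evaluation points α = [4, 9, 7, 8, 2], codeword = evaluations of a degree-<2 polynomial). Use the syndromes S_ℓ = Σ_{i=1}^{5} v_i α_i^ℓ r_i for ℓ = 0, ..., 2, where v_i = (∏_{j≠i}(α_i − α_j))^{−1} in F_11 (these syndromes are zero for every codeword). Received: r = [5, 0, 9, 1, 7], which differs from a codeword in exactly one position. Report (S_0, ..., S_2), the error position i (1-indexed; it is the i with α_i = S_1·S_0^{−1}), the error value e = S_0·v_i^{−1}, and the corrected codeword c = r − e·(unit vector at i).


S = (5, 2, 3), error at position 3, error magnitude e = 7, c = [5, 0, 2, 1, 7].

Step 1: column multipliers v_i = (∏_{j≠i}(α_i − α_j))^{−1} mod 11.
  i = 1 (α = 4): (4−9)(4−7)(4−8)(4−2) = (−5)·(−3)·(−4)·2 = −120 ≡ 1, so v_1 = 1^{−1} = 1 (mod 11).
  i = 2 (α = 9): (9−4)(9−7)(9−8)(9−2) = 5·2·1·7 = 70 ≡ 4, so v_2 = 4^{−1} = 3 (mod 11).
  i = 3 (α = 7): (7−4)(7−9)(7−8)(7−2) = 3·(−2)·(−1)·5 = 30 ≡ 8, so v_3 = 8^{−1} = 7 (mod 11).
  i = 4 (α = 8): (8−4)(8−9)(8−7)(8−2) = 4·(−1)·1·6 = −24 ≡ 9, so v_4 = 9^{−1} = 5 (mod 11).
  i = 5 (α = 2): (2−4)(2−9)(2−7)(2−8) = (−2)·(−7)·(−5)·(−6) = 420 ≡ 2, so v_5 = 2^{−1} = 6 (mod 11).
  v = [1, 3, 7, 5, 6].
Step 2: syndromes of r = [5, 0, 9, 1, 7] (all sums mod 11).
  S_0 = Σ v_i r_i = 1·5 + 3·0 + 7·9 + 5·1 + 6·7 = 115 ≡ 5.
  S_1 = Σ v_i α_i r_i = 1·4·5 + 3·9·0 + 7·7·9 + 5·8·1 + 6·2·7 = 585 ≡ 2.
  α_i^2 mod 11 = [5, 4, 5, 9, 4].
  S_2 = Σ v_i α_i^2 r_i = 1·5·5 + 3·4·0 + 7·5·9 + 5·9·1 + 6·4·7 = 553 ≡ 3.
  S = (5, 2, 3) ≠ 0, so r is not a codeword (an error is present).
Step 3: locate the error. For a single error e at position i, S_ℓ = v_i·e·α_i^ℓ, so α_err = S_1/S_0.
  S_0^{−1} = 5^{−1} = 9 (mod 11), so α_err = 2·9 = 18 ≡ 7 = α_3. Error position i = 3.
  Consistency check: S_2/S_1 = 3·6 = 18 ≡ 7 = α_err ✓ (single-error assumption holds).
Step 4: error magnitude e = S_0/v_3 = S_0·∏_{j≠3}(α_3 − α_j) = 5·8 = 40 ≡ 7 (mod 11).
Step 5: correct position 3: c_3 = r_3 − e = 9 − 7 ≡ 2 (mod 11). Hence c = [5, 0, 2, 1, 7].
  Check: interpolating c through the α_i gives m(x) = 9 + 10·x (degree < 2) with m(α_i) = c_i for every i, so c is indeed a codeword.


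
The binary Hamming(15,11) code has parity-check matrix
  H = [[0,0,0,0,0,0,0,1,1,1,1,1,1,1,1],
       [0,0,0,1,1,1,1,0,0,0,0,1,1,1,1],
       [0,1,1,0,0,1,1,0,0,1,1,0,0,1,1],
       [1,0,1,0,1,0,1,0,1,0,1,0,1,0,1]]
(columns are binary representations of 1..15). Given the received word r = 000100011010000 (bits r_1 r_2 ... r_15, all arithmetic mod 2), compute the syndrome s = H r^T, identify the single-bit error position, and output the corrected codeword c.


s = (1, 1, 1, 0)^T, error position = 14, corrected codeword c = 000100011010010

Compute s = H r^T mod 2 one row at a time:
  s_1 = 1 + 1 + 0 + 1 + 0 + 0 + 0 + 0 = 3 ≡ 1 (mod 2).
  s_2 = 1 + 0 + 0 + 0 + 0 + 0 + 0 + 0 = 1 ≡ 1 (mod 2).
  s_3 = 0 + 0 + 0 + 0 + 0 + 1 + 0 + 0 = 1 ≡ 1 (mod 2).
  s_4 = 0 + 0 + 0 + 0 + 1 + 1 + 0 + 0 = 2 ≡ 0 (mod 2).
s = (1, 1, 1, 0)^T — this equals column 14 of H (binary 1110), so error is at position 14.
Correct: flip bit 14 of r = 000100011010000 to get c = 000100011010010.


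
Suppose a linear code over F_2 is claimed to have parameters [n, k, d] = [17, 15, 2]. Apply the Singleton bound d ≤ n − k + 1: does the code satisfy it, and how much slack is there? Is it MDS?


Singleton RHS = n − k + 1 = 3, slack = 1, bound satisfied, not MDS.

Singleton bound: d ≤ n − k + 1.
Here n = 17, k = 15, so n − k + 1 = 3.
Given d = 2, check d ≤ 3: YES.
Slack = (n − k + 1) − d = 1.
The code is NOT MDS (slack = 1 > 0).
Description: the claimed parameters are [17, 15, 2]_2; such a code would be non-MDS.


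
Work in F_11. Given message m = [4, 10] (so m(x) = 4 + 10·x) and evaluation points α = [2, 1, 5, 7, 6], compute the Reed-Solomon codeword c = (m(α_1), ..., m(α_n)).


c = [2, 3, 10, 8, 9]

Message polynomial: m(x) = 4 + 10·x (mod 11).
For each evaluation point α_i, compute m(α_i) mod 11:
  α_1 = 2: Horner steps 10 → 2, so m(2) = 2.
  α_2 = 1: Horner steps 10 → 3, so m(1) = 3.
  α_3 = 5: Horner steps 10 → 10, so m(5) = 10.
  α_4 = 7: Horner steps 10 → 8, so m(7) = 8.
  α_5 = 6: Horner steps 10 → 9, so m(6) = 9.
Codeword c = [2, 3, 10, 8, 9] ∈ F_11^5.


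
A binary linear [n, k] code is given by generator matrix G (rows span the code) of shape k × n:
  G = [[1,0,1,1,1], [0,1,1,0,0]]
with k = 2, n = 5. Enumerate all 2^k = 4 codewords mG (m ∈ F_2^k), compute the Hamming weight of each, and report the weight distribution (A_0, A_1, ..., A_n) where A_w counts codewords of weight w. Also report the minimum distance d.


Weight distribution: A_0 = 1, A_2 = 1, A_4 = 2. Minimum distance d = 2.

Enumerate all 2^2 = 4 messages m ∈ F_2^2.
For each, compute codeword c = mG in F_2^5, then tally its weight.
  m = 00 → c = 00000, weight = 0.
  m = 10 → c = 10111, weight = 4.
  m = 01 → c = 01100, weight = 2.
  m = 11 → c = 11011, weight = 4.
Tally weights:
  weight 0: 1 codewords.
  weight 2: 1 codewords.
  weight 4: 2 codewords.
Minimum distance d = smallest w > 0 with A_w > 0 = 2.
Sanity: Σ A_w = 4 = 2^2 = 4 ✓.


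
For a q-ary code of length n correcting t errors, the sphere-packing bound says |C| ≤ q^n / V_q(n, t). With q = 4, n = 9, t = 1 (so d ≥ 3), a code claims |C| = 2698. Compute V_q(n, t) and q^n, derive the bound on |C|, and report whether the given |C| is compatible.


V_q(n, t) = 28, q^n = 262144, Hamming bound = 9362, |C| = 2698 ≤ bound (satisfied).

Step 1: Compute V_q(n, t) = Σ_{j=0}^1 C(n, j) (q−1)^j.
  j = 0: C(9,0)·(3)^0 = 1·1 = 1.
  j = 1: C(9,1)·(3)^1 = 9·3 = 27.
  V_q(n, t) = 1 + 27 = 28.
Step 2: q^n = 4^9 = 262144.
Step 3: Hamming bound ⌊q^n / V_q(n,t)⌋ = ⌊262144/28⌋ = 9362.
Step 4: Compare |C| = 2698 to 9362: satisfied.
The claimed |C| lies below the Hamming bound.


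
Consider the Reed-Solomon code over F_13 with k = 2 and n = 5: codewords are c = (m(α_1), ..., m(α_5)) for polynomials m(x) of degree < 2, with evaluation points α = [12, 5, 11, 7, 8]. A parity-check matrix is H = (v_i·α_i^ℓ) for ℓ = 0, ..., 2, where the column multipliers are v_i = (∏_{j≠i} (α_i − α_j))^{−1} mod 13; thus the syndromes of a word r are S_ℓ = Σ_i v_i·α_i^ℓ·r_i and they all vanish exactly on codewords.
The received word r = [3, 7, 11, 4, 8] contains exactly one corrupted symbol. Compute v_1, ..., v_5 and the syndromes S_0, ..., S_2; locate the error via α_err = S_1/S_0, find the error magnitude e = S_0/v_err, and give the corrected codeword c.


S = (9, 7, 4), error at position 5, error magnitude e = 12, c = [3, 7, 11, 4, 9].

Step 1: column multipliers v_i = (∏_{j≠i}(α_i − α_j))^{−1} mod 13.
  i = 1 (α = 12): (12−5)(12−11)(12−7)(12−8) = 7·1·5·4 = 140 ≡ 10, so v_1 = 10^{−1} = 4 (mod 13).
  i = 2 (α = 5): (5−12)(5−11)(5−7)(5−8) = (−7)·(−6)·(−2)·(−3) = 252 ≡ 5, so v_2 = 5^{−1} = 8 (mod 13).
  i = 3 (α = 11): (11−12)(11−5)(11−7)(11−8) = (−1)·6·4·3 = −72 ≡ 6, so v_3 = 6^{−1} = 11 (mod 13).
  i = 4 (α = 7): (7−12)(7−5)(7−11)(7−8) = (−5)·2·(−4)·(−1) = −40 ≡ 12, so v_4 = 12^{−1} = 12 (mod 13).
  i = 5 (α = 8): (8−12)(8−5)(8−11)(8−7) = (−4)·3·(−3)·1 = 36 ≡ 10, so v_5 = 10^{−1} = 4 (mod 13).
  v = [4, 8, 11, 12, 4].
Step 2: syndromes of r = [3, 7, 11, 4, 8] (all sums mod 13).
  S_0 = Σ v_i r_i = 4·3 + 8·7 + 11·11 + 12·4 + 4·8 = 269 ≡ 9.
  S_1 = Σ v_i α_i r_i = 4·12·3 + 8·5·7 + 11·11·11 + 12·7·4 + 4·8·8 = 2347 ≡ 7.
  α_i^2 mod 13 = [1, 12, 4, 10, 12].
  S_2 = Σ v_i α_i^2 r_i = 4·1·3 + 8·12·7 + 11·4·11 + 12·10·4 + 4·12·8 = 2032 ≡ 4.
  S = (9, 7, 4) ≠ 0, so r is not a codeword (an error is present).
Step 3: locate the error. For a single error e at position i, S_ℓ = v_i·e·α_i^ℓ, so α_err = S_1/S_0.
  S_0^{−1} = 9^{−1} = 3 (mod 13), so α_err = 7·3 = 21 ≡ 8 = α_5. Error position i = 5.
  Consistency check: S_2/S_1 = 4·2 = 8 ≡ 8 = α_err ✓ (single-error assumption holds).
Step 4: error magnitude e = S_0/v_5 = S_0·∏_{j≠5}(α_5 − α_j) = 9·10 = 90 ≡ 12 (mod 13).
Step 5: correct position 5: c_5 = r_5 − e = 8 − 12 ≡ 9 (mod 13). Hence c = [3, 7, 11, 4, 9].
  Check: interpolating c through the α_i gives m(x) = 8 + 5·x (degree < 2) with m(α_i) = c_i for every i, so c is indeed a codeword.


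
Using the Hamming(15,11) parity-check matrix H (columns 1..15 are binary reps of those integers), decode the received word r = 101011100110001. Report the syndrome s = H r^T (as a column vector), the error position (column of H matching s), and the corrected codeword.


s = (1, 0, 0, 0)^T, error position = 8, corrected codeword c = 101011110110001

Compute s = H r^T mod 2 one row at a time:
  s_1 = 0 + 0 + 1 + 1 + 0 + 0 + 0 + 1 = 3 ≡ 1 (mod 2).
  s_2 = 0 + 1 + 1 + 1 + 0 + 0 + 0 + 1 = 4 ≡ 0 (mod 2).
  s_3 = 0 + 1 + 1 + 1 + 1 + 1 + 0 + 1 = 6 ≡ 0 (mod 2).
  s_4 = 1 + 1 + 1 + 1 + 0 + 1 + 0 + 1 = 6 ≡ 0 (mod 2).
s = (1, 0, 0, 0)^T — this equals column 8 of H (binary 1000), so error is at position 8.
Correct: flip bit 8 of r = 101011100110001 to get c = 101011110110001.


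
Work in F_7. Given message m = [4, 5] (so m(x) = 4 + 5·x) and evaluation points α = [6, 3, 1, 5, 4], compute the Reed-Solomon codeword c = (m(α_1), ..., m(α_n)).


c = [6, 5, 2, 1, 3]

Message polynomial: m(x) = 4 + 5·x (mod 7).
For each evaluation point α_i, compute m(α_i) mod 7:
  α_1 = 6: Horner steps 5 → 6, so m(6) = 6.
  α_2 = 3: Horner steps 5 → 5, so m(3) = 5.
  α_3 = 1: Horner steps 5 → 2, so m(1) = 2.
  α_4 = 5: Horner steps 5 → 1, so m(5) = 1.
  α_5 = 4: Horner steps 5 → 3, so m(4) = 3.
Codeword c = [6, 5, 2, 1, 3] ∈ F_7^5.


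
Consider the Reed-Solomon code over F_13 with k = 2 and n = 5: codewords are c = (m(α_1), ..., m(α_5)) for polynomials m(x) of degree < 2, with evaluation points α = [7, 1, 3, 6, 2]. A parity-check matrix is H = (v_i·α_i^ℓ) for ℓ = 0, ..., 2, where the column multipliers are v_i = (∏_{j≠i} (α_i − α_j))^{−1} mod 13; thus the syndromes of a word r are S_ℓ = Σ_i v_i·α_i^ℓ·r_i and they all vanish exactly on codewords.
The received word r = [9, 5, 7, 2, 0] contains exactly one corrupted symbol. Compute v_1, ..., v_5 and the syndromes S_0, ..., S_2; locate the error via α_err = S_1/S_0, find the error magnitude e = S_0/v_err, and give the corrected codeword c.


S = (8, 8, 8), error at position 2, error magnitude e = 12, c = [9, 6, 7, 2, 0].

Step 1: column multipliers v_i = (∏_{j≠i}(α_i − α_j))^{−1} mod 13.
  i = 1 (α = 7): (7−1)(7−3)(7−6)(7−2) = 6·4·1·5 = 120 ≡ 3, so v_1 = 3^{−1} = 9 (mod 13).
  i = 2 (α = 1): (1−7)(1−3)(1−6)(1−2) = (−6)·(−2)·(−5)·(−1) = 60 ≡ 8, so v_2 = 8^{−1} = 5 (mod 13).
  i = 3 (α = 3): (3−7)(3−1)(3−6)(3−2) = (−4)·2·(−3)·1 = 24 ≡ 11, so v_3 = 11^{−1} = 6 (mod 13).
  i = 4 (α = 6): (6−7)(6−1)(6−3)(6−2) = (−1)·5·3·4 = −60 ≡ 5, so v_4 = 5^{−1} = 8 (mod 13).
  i = 5 (α = 2): (2−7)(2−1)(2−3)(2−6) = (−5)·1·(−1)·(−4) = −20 ≡ 6, so v_5 = 6^{−1} = 11 (mod 13).
  v = [9, 5, 6, 8, 11].
Step 2: syndromes of r = [9, 5, 7, 2, 0] (all sums mod 13).
  S_0 = Σ v_i r_i = 9·9 + 5·5 + 6·7 + 8·2 + 11·0 = 164 ≡ 8.
  S_1 = Σ v_i α_i r_i = 9·7·9 + 5·1·5 + 6·3·7 + 8·6·2 + 11·2·0 = 814 ≡ 8.
  α_i^2 mod 13 = [10, 1, 9, 10, 4].
  S_2 = Σ v_i α_i^2 r_i = 9·10·9 + 5·1·5 + 6·9·7 + 8·10·2 + 11·4·0 = 1373 ≡ 8.
  S = (8, 8, 8) ≠ 0, so r is not a codeword (an error is present).
Step 3: locate the error. For a single error e at position i, S_ℓ = v_i·e·α_i^ℓ, so α_err = S_1/S_0.
  S_0^{−1} = 8^{−1} = 5 (mod 13), so α_err = 8·5 = 40 ≡ 1 = α_2. Error position i = 2.
  Consistency check: S_2/S_1 = 8·5 = 40 ≡ 1 = α_err ✓ (single-error assumption holds).
Step 4: error magnitude e = S_0/v_2 = S_0·∏_{j≠2}(α_2 − α_j) = 8·8 = 64 ≡ 12 (mod 13).
Step 5: correct position 2: c_2 = r_2 − e = 5 − 12 ≡ 6 (mod 13). Hence c = [9, 6, 7, 2, 0].
  Check: interpolating c through the α_i gives m(x) = 12 + 7·x (degree < 2) with m(α_i) = c_i for every i, so c is indeed a codeword.


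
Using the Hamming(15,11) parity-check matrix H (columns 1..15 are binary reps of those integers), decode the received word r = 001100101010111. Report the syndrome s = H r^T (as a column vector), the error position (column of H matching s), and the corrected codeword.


s = (1, 1, 1, 0)^T, error position = 14, corrected codeword c = 001100101010101

Compute s = H r^T mod 2 one row at a time:
  s_1 = 0 + 1 + 0 + 1 + 0 + 1 + 1 + 1 = 5 ≡ 1 (mod 2).
  s_2 = 1 + 0 + 0 + 1 + 0 + 1 + 1 + 1 = 5 ≡ 1 (mod 2).
  s_3 = 0 + 1 + 0 + 1 + 0 + 1 + 1 + 1 = 5 ≡ 1 (mod 2).
  s_4 = 0 + 1 + 0 + 1 + 1 + 1 + 1 + 1 = 6 ≡ 0 (mod 2).
s = (1, 1, 1, 0)^T — this equals column 14 of H (binary 1110), so error is at position 14.
Correct: flip bit 14 of r = 001100101010111 to get c = 001100101010101.


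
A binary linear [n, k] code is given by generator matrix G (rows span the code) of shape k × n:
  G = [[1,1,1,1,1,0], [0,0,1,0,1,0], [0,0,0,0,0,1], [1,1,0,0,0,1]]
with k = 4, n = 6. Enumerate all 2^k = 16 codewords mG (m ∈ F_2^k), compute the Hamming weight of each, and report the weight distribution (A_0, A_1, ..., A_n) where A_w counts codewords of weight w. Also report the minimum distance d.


Weight distribution: A_0 = 1, A_1 = 2, A_2 = 3, A_3 = 4, A_4 = 3, A_5 = 2, A_6 = 1. Minimum distance d = 1.

Enumerate all 2^4 = 16 messages m ∈ F_2^4.
For each, compute codeword c = mG in F_2^6, then tally its weight.
  m = 0000 → c = 000000, weight = 0.
  m = 1000 → c = 111110, weight = 5.
  m = 0100 → c = 001010, weight = 2.
  m = 1100 → c = 110100, weight = 3.
  m = 0010 → c = 000001, weight = 1.
  m = 1010 → c = 111111, weight = 6.
  m = 0110 → c = 001011, weight = 3.
  m = 1110 → c = 110101, weight = 4.
  m = 0001 → c = 110001, weight = 3.
  m = 1001 → c = 001111, weight = 4.
  m = 0101 → c = 111011, weight = 5.
  m = 1101 → c = 000101, weight = 2.
  m = 0011 → c = 110000, weight = 2.
  m = 1011 → c = 001110, weight = 3.
  m = 0111 → c = 111010, weight = 4.
  m = 1111 → c = 000100, weight = 1.
Tally weights:
  weight 0: 1 codewords.
  weight 1: 2 codewords.
  weight 2: 3 codewords.
  weight 3: 4 codewords.
  weight 4: 3 codewords.
  weight 5: 2 codewords.
  weight 6: 1 codewords.
Minimum distance d = smallest w > 0 with A_w > 0 = 1.
Sanity: Σ A_w = 16 = 2^4 = 16 ✓.


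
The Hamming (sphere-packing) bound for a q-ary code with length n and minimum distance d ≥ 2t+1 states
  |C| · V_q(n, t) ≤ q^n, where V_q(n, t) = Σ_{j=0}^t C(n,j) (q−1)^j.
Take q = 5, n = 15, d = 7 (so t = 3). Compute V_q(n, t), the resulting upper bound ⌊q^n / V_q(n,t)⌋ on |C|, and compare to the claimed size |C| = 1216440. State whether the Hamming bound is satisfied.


V_q(n, t) = 30861, q^n = 30517578125, Hamming bound = 988871, |C| = 1216440 > bound (violated).

Step 1: Compute V_q(n, t) = Σ_{j=0}^3 C(n, j) (q−1)^j.
  j = 0: C(15,0)·(4)^0 = 1·1 = 1.
  j = 1: C(15,1)·(4)^1 = 15·4 = 60.
  j = 2: C(15,2)·(4)^2 = 105·16 = 1680.
  j = 3: C(15,3)·(4)^3 = 455·64 = 29120.
  V_q(n, t) = 1 + 60 + 1680 + 29120 = 30861.
Step 2: q^n = 5^15 = 30517578125.
Step 3: Hamming bound ⌊q^n / V_q(n,t)⌋ = ⌊30517578125/30861⌋ = 988871.
Step 4: Compare |C| = 1216440 to 988871: violated.
The claimed |C| lies above the Hamming bound, so no 5-ary code of length 15 with d ≥ 7 can have 1216440 codewords.


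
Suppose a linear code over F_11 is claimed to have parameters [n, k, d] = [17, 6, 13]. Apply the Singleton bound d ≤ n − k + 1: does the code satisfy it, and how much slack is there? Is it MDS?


Singleton RHS = n − k + 1 = 12, slack = -1, bound violated (no such code; not MDS).

Singleton bound: d ≤ n − k + 1.
Here n = 17, k = 6, so n − k + 1 = 12.
Given d = 13, check d ≤ 12: NO.
Slack = (n − k + 1) − d = -1.
The slack is negative: d = 13 exceeds n − k + 1 = 12 by 1, so the Singleton bound is violated and no linear [17, 6, 13]_11 code can exist. In particular it is not MDS (MDS requires d = n − k + 1 exactly).
Description: the claimed parameters are [17, 6, 13]_11; such a code would be impossible (violates the Singleton bound).


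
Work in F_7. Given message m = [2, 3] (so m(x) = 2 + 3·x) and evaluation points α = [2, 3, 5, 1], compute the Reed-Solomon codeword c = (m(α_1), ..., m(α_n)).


c = [1, 4, 3, 5]

Message polynomial: m(x) = 2 + 3·x (mod 7).
For each evaluation point α_i, compute m(α_i) mod 7:
  α_1 = 2: Horner steps 3 → 1, so m(2) = 1.
  α_2 = 3: Horner steps 3 → 4, so m(3) = 4.
  α_3 = 5: Horner steps 3 → 3, so m(5) = 3.
  α_4 = 1: Horner steps 3 → 5, so m(1) = 5.
Codeword c = [1, 4, 3, 5] ∈ F_7^4.


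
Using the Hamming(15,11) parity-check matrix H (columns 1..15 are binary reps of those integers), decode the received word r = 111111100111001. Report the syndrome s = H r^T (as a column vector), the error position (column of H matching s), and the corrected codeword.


s = (0, 0, 1, 0)^T, error position = 2, corrected codeword c = 101111100111001

Compute s = H r^T mod 2 one row at a time:
  s_1 = 0 + 0 + 1 + 1 + 1 + 0 + 0 + 1 = 4 ≡ 0 (mod 2).
  s_2 = 1 + 1 + 1 + 1 + 1 + 0 + 0 + 1 = 6 ≡ 0 (mod 2).
  s_3 = 1 + 1 + 1 + 1 + 1 + 1 + 0 + 1 = 7 ≡ 1 (mod 2).
  s_4 = 1 + 1 + 1 + 1 + 0 + 1 + 0 + 1 = 6 ≡ 0 (mod 2).
s = (0, 0, 1, 0)^T — this equals column 2 of H (binary 0010), so error is at position 2.
Correct: flip bit 2 of r = 111111100111001 to get c = 101111100111001.


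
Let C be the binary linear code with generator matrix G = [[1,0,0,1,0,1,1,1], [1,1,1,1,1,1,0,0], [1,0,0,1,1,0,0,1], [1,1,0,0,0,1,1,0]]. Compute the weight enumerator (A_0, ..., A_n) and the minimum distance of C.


Weight distribution: A_0 = 1, A_3 = 4, A_4 = 5, A_5 = 4, A_6 = 2. Minimum distance d = 3.

Enumerate all 2^4 = 16 messages m ∈ F_2^4.
For each, compute codeword c = mG in F_2^8, then tally its weight.
  m = 0000 → c = 00000000, weight = 0.
  m = 1000 → c = 10010111, weight = 5.
  m = 0100 → c = 11111100, weight = 6.
  m = 1100 → c = 01101011, weight = 5.
  m = 0010 → c = 10011001, weight = 4.
  m = 1010 → c = 00001110, weight = 3.
  m = 0110 → c = 01100101, weight = 4.
  m = 1110 → c = 11110010, weight = 5.
  m = 0001 → c = 11000110, weight = 4.
  m = 1001 → c = 01010001, weight = 3.
  m = 0101 → c = 00111010, weight = 4.
  m = 1101 → c = 10101101, weight = 5.
  m = 0011 → c = 01011111, weight = 6.
  m = 1011 → c = 11001000, weight = 3.
  m = 0111 → c = 10100011, weight = 4.
  m = 1111 → c = 00110100, weight = 3.
Tally weights:
  weight 0: 1 codewords.
  weight 3: 4 codewords.
  weight 4: 5 codewords.
  weight 5: 4 codewords.
  weight 6: 2 codewords.
Minimum distance d = smallest w > 0 with A_w > 0 = 3.
Sanity: Σ A_w = 16 = 2^4 = 16 ✓.


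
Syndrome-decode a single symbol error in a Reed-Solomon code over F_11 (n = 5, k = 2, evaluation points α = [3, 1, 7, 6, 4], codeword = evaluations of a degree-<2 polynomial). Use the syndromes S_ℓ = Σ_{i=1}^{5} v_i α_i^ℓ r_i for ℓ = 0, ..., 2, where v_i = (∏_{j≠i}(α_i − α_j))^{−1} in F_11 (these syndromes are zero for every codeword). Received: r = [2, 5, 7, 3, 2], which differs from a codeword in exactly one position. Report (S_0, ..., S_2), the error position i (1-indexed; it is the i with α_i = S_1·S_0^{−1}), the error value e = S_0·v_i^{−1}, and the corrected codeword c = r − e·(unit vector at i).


S = (1, 4, 5), error at position 5, error magnitude e = 7, c = [2, 5, 7, 3, 6].

Step 1: column multipliers v_i = (∏_{j≠i}(α_i − α_j))^{−1} mod 11.
  i = 1 (α = 3): (3−1)(3−7)(3−6)(3−4) = 2·(−4)·(−3)·(−1) = −24 ≡ 9, so v_1 = 9^{−1} = 5 (mod 11).
  i = 2 (α = 1): (1−3)(1−7)(1−6)(1−4) = (−2)·(−6)·(−5)·(−3) = 180 ≡ 4, so v_2 = 4^{−1} = 3 (mod 11).
  i = 3 (α = 7): (7−3)(7−1)(7−6)(7−4) = 4·6·1·3 = 72 ≡ 6, so v_3 = 6^{−1} = 2 (mod 11).
  i = 4 (α = 6): (6−3)(6−1)(6−7)(6−4) = 3·5·(−1)·2 = −30 ≡ 3, so v_4 = 3^{−1} = 4 (mod 11).
  i = 5 (α = 4): (4−3)(4−1)(4−7)(4−6) = 1·3·(−3)·(−2) = 18 ≡ 7, so v_5 = 7^{−1} = 8 (mod 11).
  v = [5, 3, 2, 4, 8].
Step 2: syndromes of r = [2, 5, 7, 3, 2] (all sums mod 11).
  S_0 = Σ v_i r_i = 5·2 + 3·5 + 2·7 + 4·3 + 8·2 = 67 ≡ 1.
  S_1 = Σ v_i α_i r_i = 5·3·2 + 3·1·5 + 2·7·7 + 4·6·3 + 8·4·2 = 279 ≡ 4.
  α_i^2 mod 11 = [9, 1, 5, 3, 5].
  S_2 = Σ v_i α_i^2 r_i = 5·9·2 + 3·1·5 + 2·5·7 + 4·3·3 + 8·5·2 = 291 ≡ 5.
  S = (1, 4, 5) ≠ 0, so r is not a codeword (an error is present).
Step 3: locate the error. For a single error e at position i, S_ℓ = v_i·e·α_i^ℓ, so α_err = S_1/S_0.
  S_0^{−1} = 1^{−1} = 1 (mod 11), so α_err = 4·1 = 4 ≡ 4 = α_5. Error position i = 5.
  Consistency check: S_2/S_1 = 5·3 = 15 ≡ 4 = α_err ✓ (single-error assumption holds).
Step 4: error magnitude e = S_0/v_5 = S_0·∏_{j≠5}(α_5 − α_j) = 1·7 = 7 ≡ 7 (mod 11).
Step 5: correct position 5: c_5 = r_5 − e = 2 − 7 ≡ 6 (mod 11). Hence c = [2, 5, 7, 3, 6].
  Check: interpolating c through the α_i gives m(x) = 1 + 4·x (degree < 2) with m(α_i) = c_i for every i, so c is indeed a codeword.


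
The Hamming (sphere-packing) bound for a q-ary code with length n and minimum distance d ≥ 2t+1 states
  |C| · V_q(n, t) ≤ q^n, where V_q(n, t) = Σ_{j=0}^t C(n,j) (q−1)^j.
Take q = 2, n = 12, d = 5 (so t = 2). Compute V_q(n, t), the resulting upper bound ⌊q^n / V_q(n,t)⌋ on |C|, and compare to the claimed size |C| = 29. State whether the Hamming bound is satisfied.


V_q(n, t) = 79, q^n = 4096, Hamming bound = 51, |C| = 29 ≤ bound (satisfied).

Step 1: Compute V_q(n, t) = Σ_{j=0}^2 C(n, j) (q−1)^j.
  j = 0: C(12,0)·(1)^0 = 1·1 = 1.
  j = 1: C(12,1)·(1)^1 = 12·1 = 12.
  j = 2: C(12,2)·(1)^2 = 66·1 = 66.
  V_q(n, t) = 1 + 12 + 66 = 79.
Step 2: q^n = 2^12 = 4096.
Step 3: Hamming bound ⌊q^n / V_q(n,t)⌋ = ⌊4096/79⌋ = 51.
Step 4: Compare |C| = 29 to 51: satisfied.
The claimed |C| lies below the Hamming bound.


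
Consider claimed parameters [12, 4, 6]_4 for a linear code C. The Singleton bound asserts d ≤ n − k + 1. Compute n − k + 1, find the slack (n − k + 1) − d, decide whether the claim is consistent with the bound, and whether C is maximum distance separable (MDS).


Singleton RHS = n − k + 1 = 9, slack = 3, bound satisfied, not MDS.

Singleton bound: d ≤ n − k + 1.
Here n = 12, k = 4, so n − k + 1 = 9.
Given d = 6, check d ≤ 9: YES.
Slack = (n − k + 1) − d = 3.
The code is NOT MDS (slack = 3 > 0).
Description: the claimed parameters are [12, 4, 6]_4; such a code would be non-MDS.


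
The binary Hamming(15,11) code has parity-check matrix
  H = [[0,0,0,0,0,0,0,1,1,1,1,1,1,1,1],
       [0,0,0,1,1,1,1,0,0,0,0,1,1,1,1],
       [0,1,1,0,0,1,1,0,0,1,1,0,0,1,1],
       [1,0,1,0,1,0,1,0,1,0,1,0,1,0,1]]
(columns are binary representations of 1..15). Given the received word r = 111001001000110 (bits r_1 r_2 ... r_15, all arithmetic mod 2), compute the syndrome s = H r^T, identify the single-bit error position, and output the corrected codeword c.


s = (1, 1, 0, 0)^T, error position = 12, corrected codeword c = 111001001001110

Compute s = H r^T mod 2 one row at a time:
  s_1 = 0 + 1 + 0 + 0 + 0 + 1 + 1 + 0 = 3 ≡ 1 (mod 2).
  s_2 = 0 + 0 + 1 + 0 + 0 + 1 + 1 + 0 = 3 ≡ 1 (mod 2).
  s_3 = 1 + 1 + 1 + 0 + 0 + 0 + 1 + 0 = 4 ≡ 0 (mod 2).
  s_4 = 1 + 1 + 0 + 0 + 1 + 0 + 1 + 0 = 4 ≡ 0 (mod 2).
s = (1, 1, 0, 0)^T — this equals column 12 of H (binary 1100), so error is at position 12.
Correct: flip bit 12 of r = 111001001000110 to get c = 111001001001110.


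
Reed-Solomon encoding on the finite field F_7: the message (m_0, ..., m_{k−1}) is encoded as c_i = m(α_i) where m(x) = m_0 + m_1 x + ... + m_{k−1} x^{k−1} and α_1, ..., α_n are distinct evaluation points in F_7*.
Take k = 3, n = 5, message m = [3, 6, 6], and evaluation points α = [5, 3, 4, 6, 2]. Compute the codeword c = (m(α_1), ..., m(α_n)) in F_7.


c = [1, 5, 4, 3, 4]

Message polynomial: m(x) = 3 + 6·x + 6·x^2 (mod 7).
For each evaluation point α_i, compute m(α_i) mod 7:
  α_1 = 5: Horner steps 6 → 1 → 1, so m(5) = 1.
  α_2 = 3: Horner steps 6 → 3 → 5, so m(3) = 5.
  α_3 = 4: Horner steps 6 → 2 → 4, so m(4) = 4.
  α_4 = 6: Horner steps 6 → 0 → 3, so m(6) = 3.
  α_5 = 2: Horner steps 6 → 4 → 4, so m(2) = 4.
Codeword c = [1, 5, 4, 3, 4] ∈ F_7^5.


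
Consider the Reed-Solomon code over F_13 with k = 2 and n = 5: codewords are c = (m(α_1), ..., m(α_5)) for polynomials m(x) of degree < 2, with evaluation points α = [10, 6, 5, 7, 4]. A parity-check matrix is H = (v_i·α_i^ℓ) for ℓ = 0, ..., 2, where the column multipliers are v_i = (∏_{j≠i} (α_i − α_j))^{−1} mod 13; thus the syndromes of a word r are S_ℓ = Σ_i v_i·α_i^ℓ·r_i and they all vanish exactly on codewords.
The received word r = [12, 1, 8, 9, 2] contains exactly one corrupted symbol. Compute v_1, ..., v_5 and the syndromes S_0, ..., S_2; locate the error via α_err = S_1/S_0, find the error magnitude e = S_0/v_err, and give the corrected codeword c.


S = (10, 5, 9), error at position 4, error magnitude e = 2, c = [12, 1, 8, 7, 2].

Step 1: column multipliers v_i = (∏_{j≠i}(α_i − α_j))^{−1} mod 13.
  i = 1 (α = 10): (10−6)(10−5)(10−7)(10−4) = 4·5·3·6 = 360 ≡ 9, so v_1 = 9^{−1} = 3 (mod 13).
  i = 2 (α = 6): (6−10)(6−5)(6−7)(6−4) = (−4)·1·(−1)·2 = 8 ≡ 8, so v_2 = 8^{−1} = 5 (mod 13).
  i = 3 (α = 5): (5−10)(5−6)(5−7)(5−4) = (−5)·(−1)·(−2)·1 = −10 ≡ 3, so v_3 = 3^{−1} = 9 (mod 13).
  i = 4 (α = 7): (7−10)(7−6)(7−5)(7−4) = (−3)·1·2·3 = −18 ≡ 8, so v_4 = 8^{−1} = 5 (mod 13).
  i = 5 (α = 4): (4−10)(4−6)(4−5)(4−7) = (−6)·(−2)·(−1)·(−3) = 36 ≡ 10, so v_5 = 10^{−1} = 4 (mod 13).
  v = [3, 5, 9, 5, 4].
Step 2: syndromes of r = [12, 1, 8, 9, 2] (all sums mod 13).
  S_0 = Σ v_i r_i = 3·12 + 5·1 + 9·8 + 5·9 + 4·2 = 166 ≡ 10.
  S_1 = Σ v_i α_i r_i = 3·10·12 + 5·6·1 + 9·5·8 + 5·7·9 + 4·4·2 = 1097 ≡ 5.
  α_i^2 mod 13 = [9, 10, 12, 10, 3].
  S_2 = Σ v_i α_i^2 r_i = 3·9·12 + 5·10·1 + 9·12·8 + 5·10·9 + 4·3·2 = 1712 ≡ 9.
  S = (10, 5, 9) ≠ 0, so r is not a codeword (an error is present).
Step 3: locate the error. For a single error e at position i, S_ℓ = v_i·e·α_i^ℓ, so α_err = S_1/S_0.
  S_0^{−1} = 10^{−1} = 4 (mod 13), so α_err = 5·4 = 20 ≡ 7 = α_4. Error position i = 4.
  Consistency check: S_2/S_1 = 9·8 = 72 ≡ 7 = α_err ✓ (single-error assumption holds).
Step 4: error magnitude e = S_0/v_4 = S_0·∏_{j≠4}(α_4 − α_j) = 10·8 = 80 ≡ 2 (mod 13).
Step 5: correct position 4: c_4 = r_4 − e = 9 − 2 ≡ 7 (mod 13). Hence c = [12, 1, 8, 7, 2].
  Check: interpolating c through the α_i gives m(x) = 4 + 6·x (degree < 2) with m(α_i) = c_i for every i, so c is indeed a codeword.


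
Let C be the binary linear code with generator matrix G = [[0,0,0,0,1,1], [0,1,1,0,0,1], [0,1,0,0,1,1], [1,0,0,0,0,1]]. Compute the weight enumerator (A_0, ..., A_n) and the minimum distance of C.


Weight distribution: A_0 = 1, A_1 = 1, A_2 = 6, A_3 = 6, A_4 = 1, A_5 = 1. Minimum distance d = 1.

Enumerate all 2^4 = 16 messages m ∈ F_2^4.
For each, compute codeword c = mG in F_2^6, then tally its weight.
  m = 0000 → c = 000000, weight = 0.
  m = 1000 → c = 000011, weight = 2.
  m = 0100 → c = 011001, weight = 3.
  m = 1100 → c = 011010, weight = 3.
  m = 0010 → c = 010011, weight = 3.
  m = 1010 → c = 010000, weight = 1.
  m = 0110 → c = 001010, weight = 2.
  m = 1110 → c = 001001, weight = 2.
  m = 0001 → c = 100001, weight = 2.
  m = 1001 → c = 100010, weight = 2.
  m = 0101 → c = 111000, weight = 3.
  m = 1101 → c = 111011, weight = 5.
  m = 0011 → c = 110010, weight = 3.
  m = 1011 → c = 110001, weight = 3.
  m = 0111 → c = 101011, weight = 4.
  m = 1111 → c = 101000, weight = 2.
Tally weights:
  weight 0: 1 codewords.
  weight 1: 1 codewords.
  weight 2: 6 codewords.
  weight 3: 6 codewords.
  weight 4: 1 codewords.
  weight 5: 1 codewords.
Minimum distance d = smallest w > 0 with A_w > 0 = 1.
Sanity: Σ A_w = 16 = 2^4 = 16 ✓.


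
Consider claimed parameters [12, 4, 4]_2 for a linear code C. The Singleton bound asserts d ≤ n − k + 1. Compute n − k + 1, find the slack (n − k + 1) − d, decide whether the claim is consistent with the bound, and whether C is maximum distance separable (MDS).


Singleton RHS = n − k + 1 = 9, slack = 5, bound satisfied, not MDS.

Singleton bound: d ≤ n − k + 1.
Here n = 12, k = 4, so n − k + 1 = 9.
Given d = 4, check d ≤ 9: YES.
Slack = (n − k + 1) − d = 5.
The code is NOT MDS (slack = 5 > 0).
Description: the claimed parameters are [12, 4, 4]_2; such a code would be non-MDS.


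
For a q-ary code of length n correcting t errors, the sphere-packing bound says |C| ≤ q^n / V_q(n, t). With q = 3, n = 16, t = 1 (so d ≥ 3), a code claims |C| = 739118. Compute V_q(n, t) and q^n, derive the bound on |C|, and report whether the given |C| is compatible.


V_q(n, t) = 33, q^n = 43046721, Hamming bound = 1304446, |C| = 739118 ≤ bound (satisfied).

Step 1: Compute V_q(n, t) = Σ_{j=0}^1 C(n, j) (q−1)^j.
  j = 0: C(16,0)·(2)^0 = 1·1 = 1.
  j = 1: C(16,1)·(2)^1 = 16·2 = 32.
  V_q(n, t) = 1 + 32 = 33.
Step 2: q^n = 3^16 = 43046721.
Step 3: Hamming bound ⌊q^n / V_q(n,t)⌋ = ⌊43046721/33⌋ = 1304446.
Step 4: Compare |C| = 739118 to 1304446: satisfied.
The claimed |C| lies below the Hamming bound.


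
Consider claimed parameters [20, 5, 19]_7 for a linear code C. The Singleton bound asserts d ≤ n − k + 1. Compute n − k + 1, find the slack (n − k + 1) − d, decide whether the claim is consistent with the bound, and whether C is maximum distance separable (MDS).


Singleton RHS = n − k + 1 = 16, slack = -3, bound violated (no such code; not MDS).

Singleton bound: d ≤ n − k + 1.
Here n = 20, k = 5, so n − k + 1 = 16.
Given d = 19, check d ≤ 16: NO.
Slack = (n − k + 1) − d = -3.
The slack is negative: d = 19 exceeds n − k + 1 = 16 by 3, so the Singleton bound is violated and no linear [20, 5, 19]_7 code can exist. In particular it is not MDS (MDS requires d = n − k + 1 exactly).
Description: the claimed parameters are [20, 5, 19]_7; such a code would be impossible (violates the Singleton bound).


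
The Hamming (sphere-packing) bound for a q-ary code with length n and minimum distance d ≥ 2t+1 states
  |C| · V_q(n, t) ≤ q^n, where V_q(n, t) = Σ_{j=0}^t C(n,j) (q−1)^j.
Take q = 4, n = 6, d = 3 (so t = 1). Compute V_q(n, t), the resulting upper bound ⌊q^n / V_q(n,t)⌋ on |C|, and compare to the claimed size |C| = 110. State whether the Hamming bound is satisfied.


V_q(n, t) = 19, q^n = 4096, Hamming bound = 215, |C| = 110 ≤ bound (satisfied).

Step 1: Compute V_q(n, t) = Σ_{j=0}^1 C(n, j) (q−1)^j.
  j = 0: C(6,0)·(3)^0 = 1·1 = 1.
  j = 1: C(6,1)·(3)^1 = 6·3 = 18.
  V_q(n, t) = 1 + 18 = 19.
Step 2: q^n = 4^6 = 4096.
Step 3: Hamming bound ⌊q^n / V_q(n,t)⌋ = ⌊4096/19⌋ = 215.
Step 4: Compare |C| = 110 to 215: satisfied.
The claimed |C| lies below the Hamming bound.


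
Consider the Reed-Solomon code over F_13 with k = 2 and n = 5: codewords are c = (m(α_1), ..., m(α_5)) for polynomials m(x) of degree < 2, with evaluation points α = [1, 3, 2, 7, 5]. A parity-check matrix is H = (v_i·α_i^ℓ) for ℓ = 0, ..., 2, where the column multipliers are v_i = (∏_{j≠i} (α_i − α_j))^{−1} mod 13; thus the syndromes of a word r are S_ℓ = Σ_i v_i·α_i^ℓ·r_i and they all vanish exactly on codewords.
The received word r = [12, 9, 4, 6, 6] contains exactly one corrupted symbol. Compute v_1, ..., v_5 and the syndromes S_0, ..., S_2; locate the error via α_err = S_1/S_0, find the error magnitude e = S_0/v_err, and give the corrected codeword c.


S = (7, 10, 5), error at position 4, error magnitude e = 3, c = [12, 9, 4, 3, 6].

Step 1: column multipliers v_i = (∏_{j≠i}(α_i − α_j))^{−1} mod 13.
  i = 1 (α = 1): (1−3)(1−2)(1−7)(1−5) = (−2)·(−1)·(−6)·(−4) = 48 ≡ 9, so v_1 = 9^{−1} = 3 (mod 13).
  i = 2 (α = 3): (3−1)(3−2)(3−7)(3−5) = 2·1·(−4)·(−2) = 16 ≡ 3, so v_2 = 3^{−1} = 9 (mod 13).
  i = 3 (α = 2): (2−1)(2−3)(2−7)(2−5) = 1·(−1)·(−5)·(−3) = −15 ≡ 11, so v_3 = 11^{−1} = 6 (mod 13).
  i = 4 (α = 7): (7−1)(7−3)(7−2)(7−5) = 6·4·5·2 = 240 ≡ 6, so v_4 = 6^{−1} = 11 (mod 13).
  i = 5 (α = 5): (5−1)(5−3)(5−2)(5−7) = 4·2·3·(−2) = −48 ≡ 4, so v_5 = 4^{−1} = 10 (mod 13).
  v = [3, 9, 6, 11, 10].
Step 2: syndromes of r = [12, 9, 4, 6, 6] (all sums mod 13).
  S_0 = Σ v_i r_i = 3·12 + 9·9 + 6·4 + 11·6 + 10·6 = 267 ≡ 7.
  S_1 = Σ v_i α_i r_i = 3·1·12 + 9·3·9 + 6·2·4 + 11·7·6 + 10·5·6 = 1089 ≡ 10.
  α_i^2 mod 13 = [1, 9, 4, 10, 12].
  S_2 = Σ v_i α_i^2 r_i = 3·1·12 + 9·9·9 + 6·4·4 + 11·10·6 + 10·12·6 = 2241 ≡ 5.
  S = (7, 10, 5) ≠ 0, so r is not a codeword (an error is present).
Step 3: locate the error. For a single error e at position i, S_ℓ = v_i·e·α_i^ℓ, so α_err = S_1/S_0.
  S_0^{−1} = 7^{−1} = 2 (mod 13), so α_err = 10·2 = 20 ≡ 7 = α_4. Error position i = 4.
  Consistency check: S_2/S_1 = 5·4 = 20 ≡ 7 = α_err ✓ (single-error assumption holds).
Step 4: error magnitude e = S_0/v_4 = S_0·∏_{j≠4}(α_4 − α_j) = 7·6 = 42 ≡ 3 (mod 13).
Step 5: correct position 4: c_4 = r_4 − e = 6 − 3 ≡ 3 (mod 13). Hence c = [12, 9, 4, 3, 6].
  Check: interpolating c through the α_i gives m(x) = 7 + 5·x (degree < 2) with m(α_i) = c_i for every i, so c is indeed a codeword.


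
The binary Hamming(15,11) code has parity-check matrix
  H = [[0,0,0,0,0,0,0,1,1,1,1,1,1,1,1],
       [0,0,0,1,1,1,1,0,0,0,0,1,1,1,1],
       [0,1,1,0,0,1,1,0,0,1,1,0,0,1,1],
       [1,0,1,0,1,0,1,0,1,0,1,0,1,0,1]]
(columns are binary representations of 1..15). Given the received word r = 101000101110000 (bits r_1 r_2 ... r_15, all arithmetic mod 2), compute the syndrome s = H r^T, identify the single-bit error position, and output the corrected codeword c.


s = (1, 1, 0, 1)^T, error position = 13, corrected codeword c = 101000101110100

Compute s = H r^T mod 2 one row at a time:
  s_1 = 0 + 1 + 1 + 1 + 0 + 0 + 0 + 0 = 3 ≡ 1 (mod 2).
  s_2 = 0 + 0 + 0 + 1 + 0 + 0 + 0 + 0 = 1 ≡ 1 (mod 2).
  s_3 = 0 + 1 + 0 + 1 + 1 + 1 + 0 + 0 = 4 ≡ 0 (mod 2).
  s_4 = 1 + 1 + 0 + 1 + 1 + 1 + 0 + 0 = 5 ≡ 1 (mod 2).
s = (1, 1, 0, 1)^T — this equals column 13 of H (binary 1101), so error is at position 13.
Correct: flip bit 13 of r = 101000101110000 to get c = 101000101110100.


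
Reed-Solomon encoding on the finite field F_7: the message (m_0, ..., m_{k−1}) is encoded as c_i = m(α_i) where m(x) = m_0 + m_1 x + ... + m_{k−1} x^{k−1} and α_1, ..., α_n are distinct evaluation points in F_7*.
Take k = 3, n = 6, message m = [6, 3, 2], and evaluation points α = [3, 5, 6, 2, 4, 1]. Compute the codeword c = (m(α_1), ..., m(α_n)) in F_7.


c = [5, 1, 5, 6, 1, 4]

Message polynomial: m(x) = 6 + 3·x + 2·x^2 (mod 7).
For each evaluation point α_i, compute m(α_i) mod 7:
  α_1 = 3: Horner steps 2 → 2 → 5, so m(3) = 5.
  α_2 = 5: Horner steps 2 → 6 → 1, so m(5) = 1.
  α_3 = 6: Horner steps 2 → 1 → 5, so m(6) = 5.
  α_4 = 2: Horner steps 2 → 0 → 6, so m(2) = 6.
  α_5 = 4: Horner steps 2 → 4 → 1, so m(4) = 1.
  α_6 = 1: Horner steps 2 → 5 → 4, so m(1) = 4.
Codeword c = [5, 1, 5, 6, 1, 4] ∈ F_7^6.


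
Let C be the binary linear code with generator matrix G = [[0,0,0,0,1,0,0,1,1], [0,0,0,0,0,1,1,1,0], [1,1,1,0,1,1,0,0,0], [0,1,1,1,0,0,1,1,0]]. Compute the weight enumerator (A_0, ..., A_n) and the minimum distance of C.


Weight distribution: A_0 = 1, A_3 = 3, A_4 = 3, A_5 = 4, A_6 = 4, A_7 = 1. Minimum distance d = 3.

Enumerate all 2^4 = 16 messages m ∈ F_2^4.
For each, compute codeword c = mG in F_2^9, then tally its weight.
  m = 0000 → c = 000000000, weight = 0.
  m = 1000 → c = 000010011, weight = 3.
  m = 0100 → c = 000001110, weight = 3.
  m = 1100 → c = 000011101, weight = 4.
  m = 0010 → c = 111011000, weight = 5.
  m = 1010 → c = 111001011, weight = 6.
  m = 0110 → c = 111010110, weight = 6.
  m = 1110 → c = 111000101, weight = 5.
  m = 0001 → c = 011100110, weight = 5.
  m = 1001 → c = 011110101, weight = 6.
  m = 0101 → c = 011101000, weight = 4.
  m = 1101 → c = 011111011, weight = 7.
  m = 0011 → c = 100111110, weight = 6.
  m = 1011 → c = 100101101, weight = 5.
  m = 0111 → c = 100110000, weight = 3.
  m = 1111 → c = 100100011, weight = 4.
Tally weights:
  weight 0: 1 codewords.
  weight 3: 3 codewords.
  weight 4: 3 codewords.
  weight 5: 4 codewords.
  weight 6: 4 codewords.
  weight 7: 1 codewords.
Minimum distance d = smallest w > 0 with A_w > 0 = 3.
Sanity: Σ A_w = 16 = 2^4 = 16 ✓.


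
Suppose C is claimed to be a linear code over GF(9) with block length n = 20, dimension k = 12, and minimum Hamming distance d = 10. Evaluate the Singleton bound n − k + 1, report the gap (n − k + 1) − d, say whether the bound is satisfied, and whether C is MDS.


Singleton RHS = n − k + 1 = 9, slack = -1, bound violated (no such code; not MDS).

Singleton bound: d ≤ n − k + 1.
Here n = 20, k = 12, so n − k + 1 = 9.
Given d = 10, check d ≤ 9: NO.
Slack = (n − k + 1) − d = -1.
The slack is negative: d = 10 exceeds n − k + 1 = 9 by 1, so the Singleton bound is violated and no linear [20, 12, 10]_9 code can exist. In particular it is not MDS (MDS requires d = n − k + 1 exactly).
Description: the claimed parameters are [20, 12, 10]_9; such a code would be impossible (violates the Singleton bound).
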